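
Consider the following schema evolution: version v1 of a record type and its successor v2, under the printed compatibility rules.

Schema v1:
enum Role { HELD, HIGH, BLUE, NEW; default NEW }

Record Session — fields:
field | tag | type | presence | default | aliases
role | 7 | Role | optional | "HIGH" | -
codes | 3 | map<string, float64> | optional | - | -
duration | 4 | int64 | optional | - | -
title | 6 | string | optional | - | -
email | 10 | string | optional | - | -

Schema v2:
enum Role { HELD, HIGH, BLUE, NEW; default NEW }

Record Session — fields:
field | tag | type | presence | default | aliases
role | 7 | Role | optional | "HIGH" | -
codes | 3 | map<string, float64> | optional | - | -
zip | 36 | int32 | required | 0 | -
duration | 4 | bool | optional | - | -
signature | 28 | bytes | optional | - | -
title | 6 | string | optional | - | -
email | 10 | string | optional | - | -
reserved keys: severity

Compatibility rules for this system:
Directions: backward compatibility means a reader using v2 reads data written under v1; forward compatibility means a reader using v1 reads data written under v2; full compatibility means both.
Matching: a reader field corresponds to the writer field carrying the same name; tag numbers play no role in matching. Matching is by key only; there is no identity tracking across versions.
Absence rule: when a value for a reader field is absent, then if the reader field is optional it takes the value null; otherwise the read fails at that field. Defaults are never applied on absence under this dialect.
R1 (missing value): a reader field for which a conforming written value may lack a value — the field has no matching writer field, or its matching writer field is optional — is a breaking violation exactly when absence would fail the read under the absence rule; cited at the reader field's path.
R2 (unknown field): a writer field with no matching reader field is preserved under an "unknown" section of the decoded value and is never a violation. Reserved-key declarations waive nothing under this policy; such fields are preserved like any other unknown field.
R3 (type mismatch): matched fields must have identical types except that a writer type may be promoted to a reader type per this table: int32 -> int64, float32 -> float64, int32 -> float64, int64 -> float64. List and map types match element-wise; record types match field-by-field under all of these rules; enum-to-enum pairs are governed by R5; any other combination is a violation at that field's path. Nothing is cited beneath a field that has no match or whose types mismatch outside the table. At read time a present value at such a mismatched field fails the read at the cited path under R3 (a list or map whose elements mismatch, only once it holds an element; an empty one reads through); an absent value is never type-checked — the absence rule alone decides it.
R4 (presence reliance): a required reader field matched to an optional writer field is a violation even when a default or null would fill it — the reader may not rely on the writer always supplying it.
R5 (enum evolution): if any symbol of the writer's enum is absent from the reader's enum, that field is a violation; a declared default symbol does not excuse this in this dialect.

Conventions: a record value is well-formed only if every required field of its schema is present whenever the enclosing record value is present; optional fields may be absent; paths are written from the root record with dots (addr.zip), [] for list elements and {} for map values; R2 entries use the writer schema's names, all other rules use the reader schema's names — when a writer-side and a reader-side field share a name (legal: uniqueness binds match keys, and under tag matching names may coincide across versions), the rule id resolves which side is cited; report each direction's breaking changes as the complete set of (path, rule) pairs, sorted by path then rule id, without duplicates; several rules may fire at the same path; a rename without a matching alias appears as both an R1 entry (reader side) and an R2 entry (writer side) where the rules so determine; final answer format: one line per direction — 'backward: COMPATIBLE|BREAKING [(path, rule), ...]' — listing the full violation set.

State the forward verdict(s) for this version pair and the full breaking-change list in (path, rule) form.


forward: BREAKING [(duration, R3)]

the writer's type comes first in each Session pair
forward analysis of Session with v1 as reader and v2 as writer:
  role: paired with writer role (Role -> Role; writer optional)
  codes: paired with writer codes (map<string, float64> -> map<string, float64>; writer optional)
  duration: paired with writer duration (bool -> int64; writer optional)
  title: paired with writer title (string -> string; writer optional)
  email: paired with writer email (string -> string; writer optional)
  leftover writer field: zip
  leftover writer field: signature
  breaking: (duration, R3)
  => forward: BREAKING (1)
ruling out the remaining Session differences:
  added field zip to record Session: required int32, tag 36, default 0 (in v2 it sits immediately before duration) -> matters only for Session's backward compatibility — outside the asked direction
  added field signature to record Session: optional bytes, tag 28 (in v2 it sits immediately before title) -> triggers nothing under Session's printed rules — same verdict


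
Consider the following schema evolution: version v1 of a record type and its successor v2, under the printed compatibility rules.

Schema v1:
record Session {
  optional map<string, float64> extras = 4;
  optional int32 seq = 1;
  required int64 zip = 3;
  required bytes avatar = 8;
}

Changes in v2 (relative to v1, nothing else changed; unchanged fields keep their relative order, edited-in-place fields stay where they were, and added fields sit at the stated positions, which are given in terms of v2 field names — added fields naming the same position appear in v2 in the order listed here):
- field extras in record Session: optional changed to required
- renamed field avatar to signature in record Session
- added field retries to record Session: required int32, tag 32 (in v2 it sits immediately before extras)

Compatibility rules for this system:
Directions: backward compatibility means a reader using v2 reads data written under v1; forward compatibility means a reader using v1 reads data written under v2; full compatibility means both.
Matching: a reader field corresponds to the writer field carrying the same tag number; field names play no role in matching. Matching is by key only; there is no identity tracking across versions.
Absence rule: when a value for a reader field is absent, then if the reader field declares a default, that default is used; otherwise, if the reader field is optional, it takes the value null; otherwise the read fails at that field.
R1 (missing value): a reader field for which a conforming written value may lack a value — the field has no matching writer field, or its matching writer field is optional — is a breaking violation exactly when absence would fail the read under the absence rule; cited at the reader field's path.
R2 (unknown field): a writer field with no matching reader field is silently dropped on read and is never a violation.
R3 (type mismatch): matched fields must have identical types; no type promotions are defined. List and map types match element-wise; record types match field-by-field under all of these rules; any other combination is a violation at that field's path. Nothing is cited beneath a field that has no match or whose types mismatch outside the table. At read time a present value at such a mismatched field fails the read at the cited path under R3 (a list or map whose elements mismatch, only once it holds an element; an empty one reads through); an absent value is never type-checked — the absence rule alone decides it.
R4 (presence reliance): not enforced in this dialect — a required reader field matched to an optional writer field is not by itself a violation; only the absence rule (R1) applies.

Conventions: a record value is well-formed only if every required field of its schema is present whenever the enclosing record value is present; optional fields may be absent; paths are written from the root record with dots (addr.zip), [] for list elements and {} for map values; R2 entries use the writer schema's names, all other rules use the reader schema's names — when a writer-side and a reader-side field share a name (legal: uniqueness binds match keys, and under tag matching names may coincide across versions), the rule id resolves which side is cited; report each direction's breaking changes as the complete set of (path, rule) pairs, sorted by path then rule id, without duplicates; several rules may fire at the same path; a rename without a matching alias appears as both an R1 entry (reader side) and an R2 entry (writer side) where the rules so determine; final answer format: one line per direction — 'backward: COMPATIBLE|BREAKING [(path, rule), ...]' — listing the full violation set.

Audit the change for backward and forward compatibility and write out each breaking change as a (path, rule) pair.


the writer's type comes first in each Session pair
backward for Session (reader v2, writer v1):
  retries: no writer-side match
  extras: map<string, float64> -> map<string, float64>, writer optional; from extras
  seq: int32 -> int32, writer optional; from seq
  zip: int64 -> int64, writer required; from zip
  signature: bytes -> bytes, writer required; from avatar
  R1 fires at extras
  R1 fires at retries
  => backward verdict for Session: BREAKING, 2 violation(s)
forward for Session (reader v1, writer v2):
  extras: map<string, float64> -> map<string, float64>, writer required; from extras
  seq: int32 -> int32, writer optional; from seq
  zip: int64 -> int64, writer required; from zip
  avatar: bytes -> bytes, writer required; from signature
  writer field retries has no reader counterpart
  => forward verdict for Session: COMPATIBLE, no violations

backward: BREAKING [(extras, R1), (retries, R1)]; forward: COMPATIBLE []


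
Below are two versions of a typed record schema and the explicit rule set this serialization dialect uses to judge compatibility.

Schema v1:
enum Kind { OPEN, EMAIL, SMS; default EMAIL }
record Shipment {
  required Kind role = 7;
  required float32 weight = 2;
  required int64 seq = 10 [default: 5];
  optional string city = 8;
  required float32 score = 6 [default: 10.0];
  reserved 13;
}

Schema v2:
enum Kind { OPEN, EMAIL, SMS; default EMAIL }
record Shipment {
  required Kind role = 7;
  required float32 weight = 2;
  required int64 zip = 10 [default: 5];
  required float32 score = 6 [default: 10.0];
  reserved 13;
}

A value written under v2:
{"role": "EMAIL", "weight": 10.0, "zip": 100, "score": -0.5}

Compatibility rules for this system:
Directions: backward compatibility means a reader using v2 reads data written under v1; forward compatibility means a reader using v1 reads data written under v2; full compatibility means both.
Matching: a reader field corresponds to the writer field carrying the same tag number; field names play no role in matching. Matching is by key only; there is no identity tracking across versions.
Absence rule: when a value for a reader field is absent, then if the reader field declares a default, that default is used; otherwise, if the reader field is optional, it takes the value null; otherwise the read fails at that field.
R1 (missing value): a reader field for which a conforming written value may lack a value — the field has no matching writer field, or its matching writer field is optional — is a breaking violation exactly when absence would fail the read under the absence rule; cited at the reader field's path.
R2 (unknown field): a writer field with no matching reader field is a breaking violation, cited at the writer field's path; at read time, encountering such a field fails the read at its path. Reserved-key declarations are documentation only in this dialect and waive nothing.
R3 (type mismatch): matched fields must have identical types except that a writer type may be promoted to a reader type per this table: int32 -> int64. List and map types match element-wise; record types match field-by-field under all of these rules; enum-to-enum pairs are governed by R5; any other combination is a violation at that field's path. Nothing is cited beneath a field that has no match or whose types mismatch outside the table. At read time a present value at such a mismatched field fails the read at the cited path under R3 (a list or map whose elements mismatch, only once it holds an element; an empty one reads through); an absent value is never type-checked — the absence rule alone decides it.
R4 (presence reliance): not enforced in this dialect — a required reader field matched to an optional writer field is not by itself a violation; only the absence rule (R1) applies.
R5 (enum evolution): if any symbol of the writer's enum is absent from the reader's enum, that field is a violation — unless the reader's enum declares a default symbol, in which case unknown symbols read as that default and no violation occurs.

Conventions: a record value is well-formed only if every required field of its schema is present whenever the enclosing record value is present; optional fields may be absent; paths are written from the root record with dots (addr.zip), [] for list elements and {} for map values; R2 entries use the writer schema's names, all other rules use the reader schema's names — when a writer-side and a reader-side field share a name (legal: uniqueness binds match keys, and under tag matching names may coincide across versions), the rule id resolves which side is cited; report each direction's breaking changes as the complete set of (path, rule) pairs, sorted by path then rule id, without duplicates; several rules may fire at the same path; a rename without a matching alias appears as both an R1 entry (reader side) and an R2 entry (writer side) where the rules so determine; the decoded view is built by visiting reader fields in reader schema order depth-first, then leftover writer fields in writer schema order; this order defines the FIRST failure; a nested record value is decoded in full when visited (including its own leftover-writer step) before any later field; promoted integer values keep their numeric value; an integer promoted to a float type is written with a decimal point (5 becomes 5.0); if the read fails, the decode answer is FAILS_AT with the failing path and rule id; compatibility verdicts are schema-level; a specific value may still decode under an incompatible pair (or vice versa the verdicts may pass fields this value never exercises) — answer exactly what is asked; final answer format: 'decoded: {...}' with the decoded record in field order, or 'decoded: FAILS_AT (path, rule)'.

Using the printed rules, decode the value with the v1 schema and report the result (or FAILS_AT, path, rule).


arrows below run writer -> reader for Shipment
decoding the Shipment value with the v1 reader:
  role := "EMAIL"
  weight := 10.0
  seq := 100 (from writer zip)
  city := null (not supplied -> null)
  score := -0.5
  => decoded: {"role": "EMAIL", "weight": 10.0, "seq": 100, "city": null, "score": -0.5}
the other Shipment changes do not affect what is asked:
  renamed field seq to zip in record Shipment -> inert under this dialect — no rule fires on Shipment and the result does not move
  removed field city from record Shipment -> changes Shipment's schema-level verdicts only — the decode of this value is the same

decoded: {"role": "EMAIL", "weight": 10.0, "seq": 100, "city": null, "score": -0.5}


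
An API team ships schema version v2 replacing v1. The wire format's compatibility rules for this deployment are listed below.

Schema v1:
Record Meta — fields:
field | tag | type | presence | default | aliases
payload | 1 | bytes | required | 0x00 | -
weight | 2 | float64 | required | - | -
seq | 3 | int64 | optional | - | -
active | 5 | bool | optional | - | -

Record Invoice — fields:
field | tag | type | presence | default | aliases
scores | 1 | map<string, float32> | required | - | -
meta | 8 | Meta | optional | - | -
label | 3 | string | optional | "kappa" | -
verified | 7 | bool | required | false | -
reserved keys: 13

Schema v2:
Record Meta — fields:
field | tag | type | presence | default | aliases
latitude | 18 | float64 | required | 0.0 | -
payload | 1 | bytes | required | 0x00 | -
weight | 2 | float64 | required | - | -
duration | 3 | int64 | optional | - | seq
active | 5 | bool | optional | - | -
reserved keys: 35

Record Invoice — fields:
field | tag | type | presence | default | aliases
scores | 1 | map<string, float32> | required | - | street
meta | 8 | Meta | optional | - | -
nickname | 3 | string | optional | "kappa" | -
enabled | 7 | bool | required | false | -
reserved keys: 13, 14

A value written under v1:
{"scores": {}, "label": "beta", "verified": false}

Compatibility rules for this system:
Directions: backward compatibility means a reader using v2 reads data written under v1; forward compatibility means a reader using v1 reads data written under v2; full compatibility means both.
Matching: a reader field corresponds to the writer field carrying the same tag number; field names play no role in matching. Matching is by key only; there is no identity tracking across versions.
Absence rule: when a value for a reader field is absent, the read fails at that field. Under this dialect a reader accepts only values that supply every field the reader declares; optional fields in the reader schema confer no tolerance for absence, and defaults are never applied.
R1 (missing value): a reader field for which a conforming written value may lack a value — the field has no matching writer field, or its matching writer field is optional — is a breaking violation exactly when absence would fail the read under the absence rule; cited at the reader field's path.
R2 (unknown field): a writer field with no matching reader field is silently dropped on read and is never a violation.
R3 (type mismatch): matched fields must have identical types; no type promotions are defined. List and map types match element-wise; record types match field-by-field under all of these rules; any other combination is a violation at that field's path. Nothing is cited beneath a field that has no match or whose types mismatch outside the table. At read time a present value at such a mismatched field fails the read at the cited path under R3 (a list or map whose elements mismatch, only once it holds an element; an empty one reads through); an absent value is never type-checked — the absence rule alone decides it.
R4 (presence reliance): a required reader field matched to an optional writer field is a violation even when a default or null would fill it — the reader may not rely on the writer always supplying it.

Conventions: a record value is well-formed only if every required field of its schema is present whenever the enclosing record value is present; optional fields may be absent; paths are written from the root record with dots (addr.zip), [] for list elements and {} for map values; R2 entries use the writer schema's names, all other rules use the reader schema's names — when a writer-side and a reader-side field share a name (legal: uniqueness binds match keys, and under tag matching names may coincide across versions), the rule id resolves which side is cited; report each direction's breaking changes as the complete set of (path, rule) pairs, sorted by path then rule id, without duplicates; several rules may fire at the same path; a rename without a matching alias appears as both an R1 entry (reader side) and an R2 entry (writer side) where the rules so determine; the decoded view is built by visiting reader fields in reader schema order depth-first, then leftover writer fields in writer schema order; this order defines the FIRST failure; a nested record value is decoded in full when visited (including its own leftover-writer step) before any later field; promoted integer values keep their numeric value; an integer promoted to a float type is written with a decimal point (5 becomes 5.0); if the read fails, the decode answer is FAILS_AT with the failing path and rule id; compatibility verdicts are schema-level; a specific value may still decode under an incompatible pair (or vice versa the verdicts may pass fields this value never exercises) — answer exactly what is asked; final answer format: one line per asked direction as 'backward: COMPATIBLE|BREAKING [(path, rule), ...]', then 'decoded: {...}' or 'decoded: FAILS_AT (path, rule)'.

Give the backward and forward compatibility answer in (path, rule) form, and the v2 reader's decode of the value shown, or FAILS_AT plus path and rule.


backward: BREAKING [(meta, R1), (meta.active, R1), (meta.duration, R1), (meta.latitude, R1), (nickname, R1)]; forward: BREAKING [(label, R1), (meta, R1), (meta.active, R1), (meta.seq, R1)]; decoded: FAILS_AT (meta, R1)

the writer's type comes first in each Invoice pair
checking backward for Invoice: reader v2 against writer v1:
  map<string, float32> -> map<string, float32>, writer required: scores aligns to scores
  Meta -> Meta, writer optional: meta aligns to meta
  string -> string, writer optional: nickname aligns to label
  bool -> bool, writer required: enabled aligns to verified
  meta.latitude: no writer match
  bytes -> bytes, writer required: meta.payload aligns to meta.payload
  float64 -> float64, writer required: meta.weight aligns to meta.weight
  int64 -> int64, writer optional: meta.duration aligns to meta.seq
  bool -> bool, writer optional: meta.active aligns to meta.active
  R1 fires at meta
  R1 fires at meta.active
  R1 fires at meta.duration
  R1 fires at meta.latitude
  R1 fires at nickname
  => backward: BREAKING (5)
checking forward for Invoice: reader v1 against writer v2:
  map<string, float32> -> map<string, float32>, writer required: scores aligns to scores
  Meta -> Meta, writer optional: meta aligns to meta
  string -> string, writer optional: label aligns to nickname
  bool -> bool, writer required: verified aligns to enabled
  bytes -> bytes, writer required: meta.payload aligns to meta.payload
  float64 -> float64, writer required: meta.weight aligns to meta.weight
  int64 -> int64, writer optional: meta.seq aligns to meta.duration
  bool -> bool, writer optional: meta.active aligns to meta.active
  writer meta.latitude: unknown to reader
  R1 fires at label
  R1 fires at meta
  R1 fires at meta.active
  R1 fires at meta.seq
  => forward: BREAKING (4)
decode walk for Invoice under reader schema v2:
  scores := {}
  read fails at meta under R1 (no fill)
  => FAILS_AT (meta, R1)


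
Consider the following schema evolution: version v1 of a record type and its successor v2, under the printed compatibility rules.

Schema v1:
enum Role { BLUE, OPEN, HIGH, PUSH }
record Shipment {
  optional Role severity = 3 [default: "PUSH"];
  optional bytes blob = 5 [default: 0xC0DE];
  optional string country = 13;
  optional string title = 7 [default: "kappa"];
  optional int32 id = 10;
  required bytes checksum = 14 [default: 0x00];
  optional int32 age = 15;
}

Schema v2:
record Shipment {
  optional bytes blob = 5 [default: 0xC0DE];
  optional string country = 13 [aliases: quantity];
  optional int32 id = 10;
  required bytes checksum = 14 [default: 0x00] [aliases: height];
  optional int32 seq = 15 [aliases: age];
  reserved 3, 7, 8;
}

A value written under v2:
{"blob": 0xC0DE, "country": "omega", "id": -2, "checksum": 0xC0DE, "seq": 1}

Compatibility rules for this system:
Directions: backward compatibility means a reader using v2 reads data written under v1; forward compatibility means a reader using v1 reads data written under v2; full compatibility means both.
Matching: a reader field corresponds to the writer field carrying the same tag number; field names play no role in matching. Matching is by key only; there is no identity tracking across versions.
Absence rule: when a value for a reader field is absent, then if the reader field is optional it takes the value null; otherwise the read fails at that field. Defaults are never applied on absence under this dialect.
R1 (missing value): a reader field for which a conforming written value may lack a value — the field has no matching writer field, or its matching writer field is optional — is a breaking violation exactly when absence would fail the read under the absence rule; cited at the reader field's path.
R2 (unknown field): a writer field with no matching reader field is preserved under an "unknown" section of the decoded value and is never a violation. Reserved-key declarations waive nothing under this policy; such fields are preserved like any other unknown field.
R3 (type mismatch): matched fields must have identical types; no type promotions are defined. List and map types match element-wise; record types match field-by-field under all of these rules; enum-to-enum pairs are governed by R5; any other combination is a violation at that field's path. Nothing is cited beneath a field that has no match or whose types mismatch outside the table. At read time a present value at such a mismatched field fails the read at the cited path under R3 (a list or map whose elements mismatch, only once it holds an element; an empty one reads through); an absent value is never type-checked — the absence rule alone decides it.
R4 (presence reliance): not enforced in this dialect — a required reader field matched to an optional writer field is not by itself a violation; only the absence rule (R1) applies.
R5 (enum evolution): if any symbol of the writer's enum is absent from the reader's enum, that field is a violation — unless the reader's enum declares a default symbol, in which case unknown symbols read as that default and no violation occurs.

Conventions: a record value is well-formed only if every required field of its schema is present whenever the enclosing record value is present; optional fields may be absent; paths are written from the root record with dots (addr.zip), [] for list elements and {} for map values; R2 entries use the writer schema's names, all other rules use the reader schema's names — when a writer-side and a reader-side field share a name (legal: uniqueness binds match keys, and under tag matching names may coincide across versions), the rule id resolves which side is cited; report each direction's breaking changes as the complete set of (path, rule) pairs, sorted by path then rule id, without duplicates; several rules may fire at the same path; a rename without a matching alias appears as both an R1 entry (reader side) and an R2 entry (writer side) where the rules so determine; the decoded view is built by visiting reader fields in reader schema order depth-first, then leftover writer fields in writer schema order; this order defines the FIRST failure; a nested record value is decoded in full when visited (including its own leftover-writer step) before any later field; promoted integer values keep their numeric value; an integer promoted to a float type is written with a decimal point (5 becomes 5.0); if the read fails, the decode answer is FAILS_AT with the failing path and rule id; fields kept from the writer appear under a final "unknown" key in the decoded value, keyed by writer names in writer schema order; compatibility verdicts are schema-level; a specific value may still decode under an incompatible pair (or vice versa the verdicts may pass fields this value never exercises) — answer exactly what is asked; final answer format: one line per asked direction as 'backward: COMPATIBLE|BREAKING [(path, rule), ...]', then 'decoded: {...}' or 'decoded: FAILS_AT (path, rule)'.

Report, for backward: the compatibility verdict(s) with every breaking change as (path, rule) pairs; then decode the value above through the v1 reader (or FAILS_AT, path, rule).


backward: COMPATIBLE []; decoded: {"severity": null, "blob": 0xC0DE, "country": "omega", "title": null, "id": -2, "checksum": 0xC0DE, "age": 1}

in Shipment below, arrows point writer -> reader
backward for Shipment (reader v2, writer v1):
  blob: paired with writer blob (bytes -> bytes; writer optional)
  country: paired with writer country (string -> string; writer optional)
  id: paired with writer id (int32 -> int32; writer optional)
  checksum: paired with writer checksum (bytes -> bytes; writer required)
  seq: paired with writer age (int32 -> int32; writer optional)
  severity (writer side), unknown to reader
  title (writer side), unknown to reader
  nothing fires on Shipment: backward is COMPATIBLE
decode walk for Shipment under reader schema v1:
  severity := null (not supplied -> null)
  blob := 0xC0DE
  country := "omega"
  title := null (not supplied -> null)
  id := -2
  checksum := 0xC0DE
  age := 1 (from writer seq)
  => decoded: {"severity": null, "blob": 0xC0DE, "country": "omega", "title": null, "id": -2, "checksum": 0xC0DE, "age": 1}
diffs on Shipment not affecting the asked answer:
  renamed field age to seq in record Shipment (alias age declared on the renamed field) -> inert for the asked Shipment verdict: nothing fires
  removed field severity from record Shipment (its key 3 joins the reserved list) -> inert for the asked Shipment verdict: nothing fires
  removed field title from record Shipment (its key 7 joins the reserved list) -> inert for the asked Shipment verdict: nothing fires


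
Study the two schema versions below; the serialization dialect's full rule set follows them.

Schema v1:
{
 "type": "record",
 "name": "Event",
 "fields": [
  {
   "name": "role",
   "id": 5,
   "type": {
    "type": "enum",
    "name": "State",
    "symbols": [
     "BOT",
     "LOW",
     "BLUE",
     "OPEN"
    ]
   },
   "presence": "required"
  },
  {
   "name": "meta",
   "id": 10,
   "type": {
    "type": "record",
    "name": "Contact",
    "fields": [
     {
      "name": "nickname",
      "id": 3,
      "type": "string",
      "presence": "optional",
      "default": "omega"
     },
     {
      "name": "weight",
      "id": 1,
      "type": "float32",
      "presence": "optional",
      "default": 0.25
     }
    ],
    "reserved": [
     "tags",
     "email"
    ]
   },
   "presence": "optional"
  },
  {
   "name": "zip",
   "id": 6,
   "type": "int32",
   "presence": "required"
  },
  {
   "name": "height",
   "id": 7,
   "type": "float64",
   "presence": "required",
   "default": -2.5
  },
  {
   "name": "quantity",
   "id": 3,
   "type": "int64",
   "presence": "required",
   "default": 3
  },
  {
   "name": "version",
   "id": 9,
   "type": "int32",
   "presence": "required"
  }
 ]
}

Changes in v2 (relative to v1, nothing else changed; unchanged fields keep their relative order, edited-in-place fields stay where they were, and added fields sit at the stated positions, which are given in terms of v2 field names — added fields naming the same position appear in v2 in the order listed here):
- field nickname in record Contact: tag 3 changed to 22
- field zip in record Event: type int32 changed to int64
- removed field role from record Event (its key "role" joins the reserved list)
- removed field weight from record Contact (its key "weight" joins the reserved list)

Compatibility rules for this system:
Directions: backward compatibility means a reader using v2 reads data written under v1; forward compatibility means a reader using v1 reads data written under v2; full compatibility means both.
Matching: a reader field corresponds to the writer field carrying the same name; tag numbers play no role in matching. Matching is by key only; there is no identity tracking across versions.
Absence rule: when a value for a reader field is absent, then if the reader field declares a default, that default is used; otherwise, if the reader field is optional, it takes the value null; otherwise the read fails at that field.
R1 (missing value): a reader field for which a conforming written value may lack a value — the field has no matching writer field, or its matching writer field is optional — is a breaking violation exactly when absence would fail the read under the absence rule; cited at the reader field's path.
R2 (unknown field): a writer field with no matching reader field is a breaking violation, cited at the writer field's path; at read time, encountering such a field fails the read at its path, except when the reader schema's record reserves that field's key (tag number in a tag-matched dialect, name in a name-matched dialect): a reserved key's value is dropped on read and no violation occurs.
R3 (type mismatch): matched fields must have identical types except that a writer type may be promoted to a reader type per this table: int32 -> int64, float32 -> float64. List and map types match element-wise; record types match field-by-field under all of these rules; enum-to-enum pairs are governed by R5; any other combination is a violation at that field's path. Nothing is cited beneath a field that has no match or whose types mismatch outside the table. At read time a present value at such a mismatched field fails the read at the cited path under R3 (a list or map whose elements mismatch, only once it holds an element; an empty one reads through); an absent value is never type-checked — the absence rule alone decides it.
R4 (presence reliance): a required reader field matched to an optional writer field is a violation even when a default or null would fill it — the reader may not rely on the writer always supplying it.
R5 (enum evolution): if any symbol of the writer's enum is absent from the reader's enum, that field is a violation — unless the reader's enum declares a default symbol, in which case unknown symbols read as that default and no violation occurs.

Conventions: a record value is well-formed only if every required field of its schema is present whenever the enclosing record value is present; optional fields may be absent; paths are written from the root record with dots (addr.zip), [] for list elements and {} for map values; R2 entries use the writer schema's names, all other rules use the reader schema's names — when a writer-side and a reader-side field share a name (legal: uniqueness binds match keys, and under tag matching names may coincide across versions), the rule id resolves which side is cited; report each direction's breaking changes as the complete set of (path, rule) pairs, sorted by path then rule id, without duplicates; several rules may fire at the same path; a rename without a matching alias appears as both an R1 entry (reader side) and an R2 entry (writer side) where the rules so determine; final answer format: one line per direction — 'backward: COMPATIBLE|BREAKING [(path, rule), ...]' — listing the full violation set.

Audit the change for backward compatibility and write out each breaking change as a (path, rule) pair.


in Event below, arrows point writer -> reader
checking backward for Event: reader v2 against writer v1:
  Contact -> Contact, writer optional: meta aligns to meta
  int32 -> int64, writer required: zip aligns to zip
  float64 -> float64, writer required: height aligns to height
  int64 -> int64, writer required: quantity aligns to quantity
  int32 -> int32, writer required: version aligns to version
  role (writer side), unknown to reader
  string -> string, writer optional: meta.nickname aligns to meta.nickname
  meta.weight (writer side), unknown to reader
  => backward: COMPATIBLE
checking off the Event differences that do not matter here:
  field nickname in record Contact: tag 3 changed to 22 -> no rule fires on it in Event's dialect; the asked verdict holds
  field zip in record Event: type int32 changed to int64 -> matters only for Event's forward compatibility — outside the asked direction
  removed field role from record Event (its key "role" joins the reserved list) -> matters only for Event's forward compatibility — outside the asked direction
  removed field weight from record Contact (its key "weight" joins the reserved list) -> no rule fires on it in Event's dialect; the asked verdict holds

backward: COMPATIBLE []


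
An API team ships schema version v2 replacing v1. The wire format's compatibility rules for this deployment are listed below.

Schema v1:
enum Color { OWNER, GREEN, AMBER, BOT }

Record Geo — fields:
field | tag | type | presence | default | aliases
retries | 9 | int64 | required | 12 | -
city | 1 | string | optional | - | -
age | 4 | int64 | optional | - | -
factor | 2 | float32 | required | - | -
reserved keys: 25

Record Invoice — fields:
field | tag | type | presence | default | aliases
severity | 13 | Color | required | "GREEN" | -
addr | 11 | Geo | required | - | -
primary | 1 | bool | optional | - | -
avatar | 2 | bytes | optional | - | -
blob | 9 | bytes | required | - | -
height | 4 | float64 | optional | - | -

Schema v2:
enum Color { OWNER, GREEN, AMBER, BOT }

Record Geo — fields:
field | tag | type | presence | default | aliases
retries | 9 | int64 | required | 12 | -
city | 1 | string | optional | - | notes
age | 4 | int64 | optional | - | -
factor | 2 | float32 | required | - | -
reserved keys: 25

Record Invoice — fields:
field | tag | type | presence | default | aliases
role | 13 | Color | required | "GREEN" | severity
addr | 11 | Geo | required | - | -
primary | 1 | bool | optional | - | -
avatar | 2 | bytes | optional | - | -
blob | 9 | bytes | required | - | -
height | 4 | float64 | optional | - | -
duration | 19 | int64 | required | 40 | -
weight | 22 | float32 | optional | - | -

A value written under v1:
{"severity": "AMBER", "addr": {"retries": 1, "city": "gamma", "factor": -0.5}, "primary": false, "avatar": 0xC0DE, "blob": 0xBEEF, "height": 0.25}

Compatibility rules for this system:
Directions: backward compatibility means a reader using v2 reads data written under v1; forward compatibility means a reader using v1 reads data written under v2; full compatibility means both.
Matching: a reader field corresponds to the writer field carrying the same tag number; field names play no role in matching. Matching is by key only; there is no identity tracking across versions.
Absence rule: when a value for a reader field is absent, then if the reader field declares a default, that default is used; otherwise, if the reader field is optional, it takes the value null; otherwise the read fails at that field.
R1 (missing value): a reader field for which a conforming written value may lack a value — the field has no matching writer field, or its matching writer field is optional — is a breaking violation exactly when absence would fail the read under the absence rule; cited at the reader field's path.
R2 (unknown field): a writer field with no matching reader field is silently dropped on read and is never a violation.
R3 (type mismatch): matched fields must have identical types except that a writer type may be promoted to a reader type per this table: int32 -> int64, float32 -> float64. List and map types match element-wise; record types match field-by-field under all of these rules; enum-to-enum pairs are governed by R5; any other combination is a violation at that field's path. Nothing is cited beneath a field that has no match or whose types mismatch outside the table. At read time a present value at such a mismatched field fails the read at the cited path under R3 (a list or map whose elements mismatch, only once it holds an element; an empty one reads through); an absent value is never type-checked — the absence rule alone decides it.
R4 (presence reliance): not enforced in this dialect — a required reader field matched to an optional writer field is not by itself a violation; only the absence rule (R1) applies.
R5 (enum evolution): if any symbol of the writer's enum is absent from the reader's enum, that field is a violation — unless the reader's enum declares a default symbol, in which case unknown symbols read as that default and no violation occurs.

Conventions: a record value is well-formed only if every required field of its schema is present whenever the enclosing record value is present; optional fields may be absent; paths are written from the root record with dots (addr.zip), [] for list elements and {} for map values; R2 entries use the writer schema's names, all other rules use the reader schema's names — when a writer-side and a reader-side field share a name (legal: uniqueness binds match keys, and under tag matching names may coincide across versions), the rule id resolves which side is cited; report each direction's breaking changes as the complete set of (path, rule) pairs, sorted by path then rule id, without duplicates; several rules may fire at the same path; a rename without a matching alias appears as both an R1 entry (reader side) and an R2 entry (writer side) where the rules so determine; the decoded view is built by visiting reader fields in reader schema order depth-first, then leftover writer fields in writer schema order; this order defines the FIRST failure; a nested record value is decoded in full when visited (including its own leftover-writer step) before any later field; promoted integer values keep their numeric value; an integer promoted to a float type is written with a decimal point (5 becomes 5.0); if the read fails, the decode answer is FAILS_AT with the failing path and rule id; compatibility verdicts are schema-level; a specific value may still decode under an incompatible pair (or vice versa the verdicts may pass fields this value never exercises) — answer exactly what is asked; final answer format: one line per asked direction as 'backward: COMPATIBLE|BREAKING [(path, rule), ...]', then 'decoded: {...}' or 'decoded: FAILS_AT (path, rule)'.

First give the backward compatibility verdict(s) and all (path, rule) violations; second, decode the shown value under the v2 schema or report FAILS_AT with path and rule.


backward: COMPATIBLE []; decoded: {"role": "AMBER", "addr": {"retries": 1, "city": "gamma", "age": null, "factor": -0.5}, "primary": false, "avatar": 0xC0DE, "blob": 0xBEEF, "height": 0.25, "duration": 40, "weight": null}

in Invoice below, arrows point writer -> reader
checking backward for Invoice: reader v2 against writer v1:
  writer required, Color -> Color: reader role maps from writer severity
  writer required, Geo -> Geo: reader addr maps from writer addr
  writer optional, bool -> bool: reader primary maps from writer primary
  writer optional, bytes -> bytes: reader avatar maps from writer avatar
  writer required, bytes -> bytes: reader blob maps from writer blob
  writer optional, float64 -> float64: reader height maps from writer height
  no writer field matches reader duration
  no writer field matches reader weight
  writer required, int64 -> int64: reader addr.retries maps from writer addr.retries
  writer optional, string -> string: reader addr.city maps from writer addr.city
  writer optional, int64 -> int64: reader addr.age maps from writer addr.age
  writer required, float32 -> float32: reader addr.factor maps from writer addr.factor
  => backward: COMPATIBLE
decoding the Invoice value with the v2 reader:
  role := "AMBER" (from writer severity)
  addr.retries := 1
  addr.city := "gamma"
  addr.age := null (missing; optional => null)
  addr.factor := -0.5
  primary := false
  avatar := 0xC0DE
  blob := 0xBEEF
  height := 0.25
  duration := 40 (missing; default applied)
  weight := null (missing; optional => null)
  => decoded: {"role": "AMBER", "addr": {"retries": 1, "city": "gamma", "age": null, "factor": -0.5}, "primary": false, "avatar": 0xC0DE, "blob": 0xBEEF, "height": 0.25, "duration": 40, "weight": null}
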